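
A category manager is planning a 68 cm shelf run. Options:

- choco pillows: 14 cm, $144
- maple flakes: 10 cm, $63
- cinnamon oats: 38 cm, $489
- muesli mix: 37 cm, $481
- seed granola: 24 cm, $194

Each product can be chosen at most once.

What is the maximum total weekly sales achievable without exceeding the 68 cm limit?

696

By weekly sales per cm: muesli mix 13.00, cinnamon oats 12.87, choco pillows 10.29, seed granola 8.08 lead.
Filling by ratio: choco pillows + maple flakes + muesli mix for 688, with 7 cm left unused.
Replace muesli mix with cinnamon oats: the trade gains 8 net, giving 696 at 62 cm.
No other feasible combination exceeds 696.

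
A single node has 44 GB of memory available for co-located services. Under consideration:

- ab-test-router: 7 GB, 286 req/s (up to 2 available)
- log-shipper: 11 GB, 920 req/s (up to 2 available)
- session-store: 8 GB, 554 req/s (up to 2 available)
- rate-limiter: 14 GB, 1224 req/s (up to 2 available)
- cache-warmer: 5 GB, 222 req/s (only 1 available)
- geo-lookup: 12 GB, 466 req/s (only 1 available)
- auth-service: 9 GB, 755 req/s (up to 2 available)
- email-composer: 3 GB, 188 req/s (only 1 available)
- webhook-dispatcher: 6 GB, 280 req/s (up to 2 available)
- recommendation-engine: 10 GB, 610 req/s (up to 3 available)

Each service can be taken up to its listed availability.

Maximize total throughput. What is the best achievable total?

By throughput per GB: rate-limiter 87.43, auth-service 83.89, log-shipper 83.64, session-store 69.25 lead.
Filling by ratio: 2×rate-limiter + auth-service + email-composer for 3391, with 4 GB left unused.
Replace rate-limiter and email-composer with log-shipper + auth-service: the trade gains 263 net, giving 3654 at 43 GB.

3654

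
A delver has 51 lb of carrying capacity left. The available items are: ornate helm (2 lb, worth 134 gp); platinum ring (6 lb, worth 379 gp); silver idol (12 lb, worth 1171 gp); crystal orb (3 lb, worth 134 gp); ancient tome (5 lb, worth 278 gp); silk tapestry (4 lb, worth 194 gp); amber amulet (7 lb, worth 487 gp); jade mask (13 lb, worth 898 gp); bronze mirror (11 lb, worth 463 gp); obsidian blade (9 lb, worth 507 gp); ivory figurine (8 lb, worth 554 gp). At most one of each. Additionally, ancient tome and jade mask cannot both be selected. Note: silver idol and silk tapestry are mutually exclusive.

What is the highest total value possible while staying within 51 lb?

3757

Taking ornate helm + platinum ring + silver idol + crystal orb + amber amulet + jade mask + ivory figurine: 51 lb used, 3757 in value.
Next best is ornate helm + silver idol + amber amulet + jade mask + obsidian blade + ivory figurine at 3751 (51 lb) — short by 6.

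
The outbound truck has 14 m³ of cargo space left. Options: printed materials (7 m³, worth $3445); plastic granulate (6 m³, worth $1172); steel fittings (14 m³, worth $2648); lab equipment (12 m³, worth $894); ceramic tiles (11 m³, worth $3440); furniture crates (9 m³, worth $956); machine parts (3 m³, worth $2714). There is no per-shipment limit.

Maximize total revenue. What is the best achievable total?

10856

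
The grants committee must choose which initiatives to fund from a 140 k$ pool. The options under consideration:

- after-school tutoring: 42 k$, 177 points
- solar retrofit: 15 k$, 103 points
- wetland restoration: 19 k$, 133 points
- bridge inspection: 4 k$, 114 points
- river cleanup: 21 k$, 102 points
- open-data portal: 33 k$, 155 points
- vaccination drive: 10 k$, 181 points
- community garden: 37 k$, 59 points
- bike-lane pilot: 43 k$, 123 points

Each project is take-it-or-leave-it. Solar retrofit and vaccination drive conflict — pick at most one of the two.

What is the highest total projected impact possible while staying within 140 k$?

Density check — bridge inspection 28.50, vaccination drive 18.10, wetland restoration 7.00, solar retrofit 6.87 are the best per k$.
After-school tutoring + wetland restoration + bridge inspection + river cleanup + open-data portal + vaccination drive uses 129 of the 140 k$ and totals 862.
No other feasible combination exceeds 862.

862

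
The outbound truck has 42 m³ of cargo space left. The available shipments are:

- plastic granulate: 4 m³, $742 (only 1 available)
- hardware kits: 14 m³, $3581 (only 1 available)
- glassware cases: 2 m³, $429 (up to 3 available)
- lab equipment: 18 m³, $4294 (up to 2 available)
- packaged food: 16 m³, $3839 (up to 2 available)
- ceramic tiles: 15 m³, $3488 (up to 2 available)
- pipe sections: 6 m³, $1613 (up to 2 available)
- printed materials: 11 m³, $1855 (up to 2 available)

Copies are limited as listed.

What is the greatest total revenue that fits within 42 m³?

The ratio ordering already packs tightly: hardware kits + packaged food + 2×pipe sections, 42 m³, 10646.

10646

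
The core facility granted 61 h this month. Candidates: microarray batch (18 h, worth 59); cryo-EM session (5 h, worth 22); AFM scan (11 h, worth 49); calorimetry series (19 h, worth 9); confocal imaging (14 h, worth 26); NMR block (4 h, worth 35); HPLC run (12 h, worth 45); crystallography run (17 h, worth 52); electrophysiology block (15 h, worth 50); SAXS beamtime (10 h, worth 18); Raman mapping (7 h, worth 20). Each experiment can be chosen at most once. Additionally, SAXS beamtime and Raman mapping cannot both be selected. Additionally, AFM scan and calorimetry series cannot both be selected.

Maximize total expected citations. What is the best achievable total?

238

Density check — NMR block 8.75, AFM scan 4.45, cryo-EM session 4.40 are the best per h.
A density-first pass picks cryo-EM session + AFM scan + NMR block + HPLC run + electrophysiology block + Raman mapping — 221 at 54 h.
Dropping cryo-EM session and Raman mapping frees 12 h; slotting in microarray batch (18 h) lifts the total to 238 at 60 h.
Nothing else feasible within 61 h beats 238.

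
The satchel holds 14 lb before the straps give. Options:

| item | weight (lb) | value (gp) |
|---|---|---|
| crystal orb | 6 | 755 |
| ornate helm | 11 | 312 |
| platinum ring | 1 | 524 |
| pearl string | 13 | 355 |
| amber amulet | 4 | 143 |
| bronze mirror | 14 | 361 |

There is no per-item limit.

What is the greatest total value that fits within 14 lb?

7336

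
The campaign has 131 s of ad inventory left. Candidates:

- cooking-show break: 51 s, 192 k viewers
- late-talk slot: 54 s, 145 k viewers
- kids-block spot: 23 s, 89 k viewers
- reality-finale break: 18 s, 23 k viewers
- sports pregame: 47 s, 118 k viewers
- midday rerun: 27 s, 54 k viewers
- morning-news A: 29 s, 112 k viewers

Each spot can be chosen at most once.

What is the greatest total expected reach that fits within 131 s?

447

Density check — kids-block spot 3.87, morning-news A 3.86, cooking-show break 3.76, late-talk slot 2.69 are the best per s.
Taking cooking-show break + kids-block spot + midday rerun + morning-news A: 130 s used, 447 in expected reach.
The closest alternative, cooking-show break + late-talk slot + kids-block spot, reaches only 426.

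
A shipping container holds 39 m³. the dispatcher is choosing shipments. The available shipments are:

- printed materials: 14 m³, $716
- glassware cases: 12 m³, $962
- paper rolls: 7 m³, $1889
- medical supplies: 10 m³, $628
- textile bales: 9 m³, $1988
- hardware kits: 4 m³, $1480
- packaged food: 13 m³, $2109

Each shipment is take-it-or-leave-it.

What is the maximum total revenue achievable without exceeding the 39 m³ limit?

7466

Paper rolls + textile bales + hardware kits + packaged food uses 33 of the 39 m³ and totals 7466.
The spare 6 m³ is too small for any remaining shipment, and no exchange beats 7466.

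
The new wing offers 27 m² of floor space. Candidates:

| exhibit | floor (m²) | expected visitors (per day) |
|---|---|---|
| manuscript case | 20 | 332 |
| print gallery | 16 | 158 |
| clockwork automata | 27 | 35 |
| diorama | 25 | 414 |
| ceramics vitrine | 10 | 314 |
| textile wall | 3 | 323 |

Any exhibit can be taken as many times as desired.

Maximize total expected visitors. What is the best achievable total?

2907

Ranking by ratio (expected visitors/m²): textile wall 107.67, ceramics vitrine 31.40, manuscript case 16.60.
The ratio ordering already packs tightly: 9×textile wall, 27 m², 2907.
That's the maximum — no swap from here does better than 2907.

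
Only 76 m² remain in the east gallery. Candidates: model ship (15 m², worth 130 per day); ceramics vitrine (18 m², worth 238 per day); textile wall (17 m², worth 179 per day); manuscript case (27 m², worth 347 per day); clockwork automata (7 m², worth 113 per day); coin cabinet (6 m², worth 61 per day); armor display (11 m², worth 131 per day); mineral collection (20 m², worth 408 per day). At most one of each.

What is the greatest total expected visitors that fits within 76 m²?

Filling by ratio: ceramics vitrine + manuscript case + clockwork automata + mineral collection for 1106, with 4 m² left unused.
Dropping clockwork automata frees 7 m²; slotting in armor display (11 m²) lifts the total to 1124 at 76 m².
No other feasible combination exceeds 1124.

1124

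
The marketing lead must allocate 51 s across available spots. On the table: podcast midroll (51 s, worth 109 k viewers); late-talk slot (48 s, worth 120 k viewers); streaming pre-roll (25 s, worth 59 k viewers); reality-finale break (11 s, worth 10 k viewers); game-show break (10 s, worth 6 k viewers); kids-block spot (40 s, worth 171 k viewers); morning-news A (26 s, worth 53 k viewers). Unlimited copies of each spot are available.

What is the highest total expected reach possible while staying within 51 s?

By expected reach per s: kids-block spot 4.28, late-talk slot 2.50, streaming pre-roll 2.36 lead.
Taking reality-finale break + kids-block spot: 51 s used, 181 in expected reach.
No other feasible combination exceeds 181.

181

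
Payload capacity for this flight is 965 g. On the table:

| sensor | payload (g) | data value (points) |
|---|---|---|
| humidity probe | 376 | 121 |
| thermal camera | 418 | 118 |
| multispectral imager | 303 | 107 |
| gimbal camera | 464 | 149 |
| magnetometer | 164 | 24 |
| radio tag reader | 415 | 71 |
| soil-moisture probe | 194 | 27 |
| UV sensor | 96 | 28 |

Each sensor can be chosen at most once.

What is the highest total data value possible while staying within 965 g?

298

The ratio heuristic lands on humidity probe + multispectral imager + magnetometer + UV sensor (280) but leaves 26 g idle.
The 467 g tied up in multispectral imager and magnetometer is better spent on gimbal camera — total rises to 298 (936 g).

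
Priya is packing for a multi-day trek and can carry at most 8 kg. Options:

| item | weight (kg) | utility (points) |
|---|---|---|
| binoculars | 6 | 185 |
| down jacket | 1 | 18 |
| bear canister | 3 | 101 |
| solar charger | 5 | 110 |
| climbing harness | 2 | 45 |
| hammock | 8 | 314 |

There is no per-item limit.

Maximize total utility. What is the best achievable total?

314

Hammock uses 8 of the 8 kg and totals 314.
Nothing else within 8 kg beats 314.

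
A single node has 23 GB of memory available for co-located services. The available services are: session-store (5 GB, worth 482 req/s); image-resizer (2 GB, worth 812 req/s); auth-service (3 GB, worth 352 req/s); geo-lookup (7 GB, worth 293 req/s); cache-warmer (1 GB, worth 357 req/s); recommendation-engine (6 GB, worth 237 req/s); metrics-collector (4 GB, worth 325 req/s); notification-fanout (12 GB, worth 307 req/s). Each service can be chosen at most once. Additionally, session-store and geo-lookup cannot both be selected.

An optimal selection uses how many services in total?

6

Optimal total is 2565.
For example session-store + image-resizer + auth-service + cache-warmer + recommendation-engine + metrics-collector achieves it, using 21 GB.
All optima have 6 services.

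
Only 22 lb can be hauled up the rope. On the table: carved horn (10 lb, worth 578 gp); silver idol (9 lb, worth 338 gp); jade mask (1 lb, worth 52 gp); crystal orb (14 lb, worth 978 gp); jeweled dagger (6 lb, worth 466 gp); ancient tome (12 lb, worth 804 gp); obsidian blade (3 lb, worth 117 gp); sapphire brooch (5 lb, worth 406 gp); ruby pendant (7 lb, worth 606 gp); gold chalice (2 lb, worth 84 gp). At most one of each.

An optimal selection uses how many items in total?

5

Best achievable value is 1647.
For example jade mask + jeweled dagger + obsidian blade + sapphire brooch + ruby pendant achieves it, using 22 lb.
All optima have 5 items.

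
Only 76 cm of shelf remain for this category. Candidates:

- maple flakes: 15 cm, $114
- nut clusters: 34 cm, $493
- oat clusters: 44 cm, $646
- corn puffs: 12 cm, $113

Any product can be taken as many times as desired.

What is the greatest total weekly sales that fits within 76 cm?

986

Ranking by ratio (weekly sales/cm): oat clusters 14.68, nut clusters 14.50, corn puffs 9.42.
Taking the top-ratio products first gives oat clusters + 2×corn puffs for 872 (68 cm).
The 68 cm tied up in oat clusters and 2×corn puffs is better spent on 2×nut clusters — total rises to 986 (68 cm).
The spare 8 cm is too small for any remaining product, and no exchange beats 986.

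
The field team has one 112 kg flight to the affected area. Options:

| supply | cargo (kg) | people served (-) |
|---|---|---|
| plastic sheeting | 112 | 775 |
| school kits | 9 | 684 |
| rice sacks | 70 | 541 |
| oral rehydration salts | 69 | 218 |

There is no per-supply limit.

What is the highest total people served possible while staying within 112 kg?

8208

Taking 12×school kits: 108 kg used, 8208 in people served.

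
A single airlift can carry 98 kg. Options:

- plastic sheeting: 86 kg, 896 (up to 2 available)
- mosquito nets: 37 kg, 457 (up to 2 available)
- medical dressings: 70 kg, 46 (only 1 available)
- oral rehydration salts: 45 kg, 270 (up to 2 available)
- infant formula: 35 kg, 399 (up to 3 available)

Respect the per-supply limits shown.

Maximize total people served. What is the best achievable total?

914

Taking 2×mosquito nets: 74 kg used, 914 in people served.
No other feasible combination exceeds 914.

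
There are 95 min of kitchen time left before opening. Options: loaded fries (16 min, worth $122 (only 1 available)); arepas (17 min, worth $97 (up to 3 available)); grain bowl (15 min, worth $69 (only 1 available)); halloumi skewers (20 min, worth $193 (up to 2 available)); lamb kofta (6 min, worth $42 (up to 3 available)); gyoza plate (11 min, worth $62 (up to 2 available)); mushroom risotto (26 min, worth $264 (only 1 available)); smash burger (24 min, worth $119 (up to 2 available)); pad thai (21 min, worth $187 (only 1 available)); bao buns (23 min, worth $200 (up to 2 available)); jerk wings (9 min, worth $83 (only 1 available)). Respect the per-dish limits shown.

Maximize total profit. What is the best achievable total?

The ratio heuristic lands on loaded fries + 2×halloumi skewers + mushroom risotto + jerk wings (855) but leaves 4 min idle.
Replace loaded fries and jerk wings with lamb kofta + bao buns: the trade gains 37 net, giving 892 at 95 min.

892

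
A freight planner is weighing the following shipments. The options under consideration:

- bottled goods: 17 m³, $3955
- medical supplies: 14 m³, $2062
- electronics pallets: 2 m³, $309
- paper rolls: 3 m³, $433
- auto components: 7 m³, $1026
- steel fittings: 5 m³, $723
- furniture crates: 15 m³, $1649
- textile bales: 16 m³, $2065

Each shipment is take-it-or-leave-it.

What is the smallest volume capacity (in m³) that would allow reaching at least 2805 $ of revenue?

17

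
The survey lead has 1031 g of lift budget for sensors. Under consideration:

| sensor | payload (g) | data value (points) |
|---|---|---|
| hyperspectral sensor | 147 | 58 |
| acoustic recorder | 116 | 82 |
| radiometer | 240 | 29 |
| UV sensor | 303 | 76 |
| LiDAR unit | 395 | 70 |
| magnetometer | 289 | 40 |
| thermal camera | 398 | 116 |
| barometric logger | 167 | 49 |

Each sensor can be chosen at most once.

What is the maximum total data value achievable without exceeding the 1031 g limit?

332

Filling by ratio: hyperspectral sensor + acoustic recorder + thermal camera + barometric logger for 305, with 203 g left unused.
The 167 g tied up in barometric logger is better spent on UV sensor — total rises to 332 (964 g).
Nothing else within 1031 g beats 332.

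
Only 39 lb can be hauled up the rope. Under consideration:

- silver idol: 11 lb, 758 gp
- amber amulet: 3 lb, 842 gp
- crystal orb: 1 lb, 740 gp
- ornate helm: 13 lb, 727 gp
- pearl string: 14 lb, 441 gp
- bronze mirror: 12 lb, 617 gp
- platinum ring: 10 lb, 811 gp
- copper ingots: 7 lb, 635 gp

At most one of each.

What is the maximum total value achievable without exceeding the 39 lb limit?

3878

A density-first pass picks silver idol + amber amulet + crystal orb + platinum ring + copper ingots — 3786 at 32 lb.
Replace copper ingots with ornate helm: the trade gains 92 net, giving 3878 at 38 lb.
The closest alternative, silver idol + amber amulet + crystal orb + platinum ring + copper ingots, reaches only 3786.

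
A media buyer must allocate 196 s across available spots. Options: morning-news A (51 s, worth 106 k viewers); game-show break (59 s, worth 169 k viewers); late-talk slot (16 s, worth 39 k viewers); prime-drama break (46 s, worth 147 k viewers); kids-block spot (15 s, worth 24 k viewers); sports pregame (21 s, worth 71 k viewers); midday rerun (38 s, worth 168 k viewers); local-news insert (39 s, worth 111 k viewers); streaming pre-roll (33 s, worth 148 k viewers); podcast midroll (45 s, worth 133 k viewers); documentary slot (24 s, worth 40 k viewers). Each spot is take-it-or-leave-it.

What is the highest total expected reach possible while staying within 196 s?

689

The ratio heuristic lands on prime-drama break + sports pregame + midday rerun + streaming pre-roll + podcast midroll (667) but leaves 13 s idle.
Dropping prime-drama break frees 46 s; slotting in game-show break (59 s) lifts the total to 689 at 196 s.
Nothing else within 196 s beats 689.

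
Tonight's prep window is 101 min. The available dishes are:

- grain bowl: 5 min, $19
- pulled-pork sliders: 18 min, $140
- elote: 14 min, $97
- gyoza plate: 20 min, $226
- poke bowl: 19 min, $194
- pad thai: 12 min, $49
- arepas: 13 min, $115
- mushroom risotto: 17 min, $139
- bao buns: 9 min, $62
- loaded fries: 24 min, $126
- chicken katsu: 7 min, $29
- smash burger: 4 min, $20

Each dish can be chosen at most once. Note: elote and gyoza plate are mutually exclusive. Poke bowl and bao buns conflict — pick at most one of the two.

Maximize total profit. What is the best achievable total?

863

By profit per min: gyoza plate 11.30, poke bowl 10.21, arepas 8.85, mushroom risotto 8.18 lead.
Taking pulled-pork sliders + gyoza plate + poke bowl + pad thai + arepas + mushroom risotto: 99 min used, 863 in profit.
Nothing else feasible within 101 min beats 863.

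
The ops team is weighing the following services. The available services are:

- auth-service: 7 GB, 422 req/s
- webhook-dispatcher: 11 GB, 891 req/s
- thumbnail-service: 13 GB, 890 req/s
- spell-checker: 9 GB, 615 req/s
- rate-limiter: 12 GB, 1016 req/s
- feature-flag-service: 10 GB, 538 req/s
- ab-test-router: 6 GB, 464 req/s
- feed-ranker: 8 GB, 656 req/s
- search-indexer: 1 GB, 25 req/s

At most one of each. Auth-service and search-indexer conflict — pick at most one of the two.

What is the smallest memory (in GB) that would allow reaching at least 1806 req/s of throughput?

Minimise GB subject to total throughput ≥ 1806.
webhook-dispatcher + rate-limiter reaches 1907 using 23 GB.
Any bundle with less than 23 GB falls short of 1806.

23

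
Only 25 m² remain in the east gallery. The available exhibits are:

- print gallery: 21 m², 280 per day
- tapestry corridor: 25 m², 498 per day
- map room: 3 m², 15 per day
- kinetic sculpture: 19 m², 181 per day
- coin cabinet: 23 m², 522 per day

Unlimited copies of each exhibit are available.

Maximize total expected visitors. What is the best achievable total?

522

By expected visitors per m²: coin cabinet 22.70, tapestry corridor 19.92, print gallery 13.33, kinetic sculpture 9.53 lead.
The ratio ordering already packs tightly: coin cabinet, 23 m², 522.
The spare 2 m² is too small for any remaining exhibit, and no exchange beats 522.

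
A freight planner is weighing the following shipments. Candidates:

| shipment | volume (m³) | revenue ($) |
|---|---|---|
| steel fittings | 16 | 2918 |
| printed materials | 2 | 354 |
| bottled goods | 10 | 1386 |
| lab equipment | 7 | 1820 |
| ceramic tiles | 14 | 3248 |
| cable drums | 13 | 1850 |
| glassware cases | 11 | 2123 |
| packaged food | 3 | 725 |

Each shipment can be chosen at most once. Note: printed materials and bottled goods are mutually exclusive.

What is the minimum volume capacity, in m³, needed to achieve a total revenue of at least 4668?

Minimise m³ subject to total revenue ≥ 4668.
lab equipment + ceramic tiles: 5068 revenue at 21 m³.
Any bundle with less than 21 m³ falls short of 4668.

21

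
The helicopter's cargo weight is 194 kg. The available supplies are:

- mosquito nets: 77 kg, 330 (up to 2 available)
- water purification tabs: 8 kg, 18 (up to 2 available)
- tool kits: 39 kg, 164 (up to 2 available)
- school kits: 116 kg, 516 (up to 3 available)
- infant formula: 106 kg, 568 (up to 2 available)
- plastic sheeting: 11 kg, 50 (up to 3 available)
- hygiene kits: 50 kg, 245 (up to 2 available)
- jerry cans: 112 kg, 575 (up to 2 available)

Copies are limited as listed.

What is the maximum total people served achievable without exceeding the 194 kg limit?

963

Best packing: infant formula + 3×plastic sheeting + hygiene kits — 189 kg, 963 total.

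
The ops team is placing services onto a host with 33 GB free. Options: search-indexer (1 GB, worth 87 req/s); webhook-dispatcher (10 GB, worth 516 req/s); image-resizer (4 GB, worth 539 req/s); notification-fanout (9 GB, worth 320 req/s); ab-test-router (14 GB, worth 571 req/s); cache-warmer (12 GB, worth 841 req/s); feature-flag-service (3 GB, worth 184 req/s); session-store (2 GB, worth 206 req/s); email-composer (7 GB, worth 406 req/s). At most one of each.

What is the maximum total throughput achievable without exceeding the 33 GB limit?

By throughput per GB: image-resizer 134.75, session-store 103.00, search-indexer 87.00, cache-warmer 70.08 lead.
Greedy by ratio would take search-indexer + image-resizer + cache-warmer + feature-flag-service + session-store + email-composer: 29 GB used, total 2263.
The 7 GB tied up in email-composer is better spent on webhook-dispatcher — total rises to 2373 (32 GB).

2373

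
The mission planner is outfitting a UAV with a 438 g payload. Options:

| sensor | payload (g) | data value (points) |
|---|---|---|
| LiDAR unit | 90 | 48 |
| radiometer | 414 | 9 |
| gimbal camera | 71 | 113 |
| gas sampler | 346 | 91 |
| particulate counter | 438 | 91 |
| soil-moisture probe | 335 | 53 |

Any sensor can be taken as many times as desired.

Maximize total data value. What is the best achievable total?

678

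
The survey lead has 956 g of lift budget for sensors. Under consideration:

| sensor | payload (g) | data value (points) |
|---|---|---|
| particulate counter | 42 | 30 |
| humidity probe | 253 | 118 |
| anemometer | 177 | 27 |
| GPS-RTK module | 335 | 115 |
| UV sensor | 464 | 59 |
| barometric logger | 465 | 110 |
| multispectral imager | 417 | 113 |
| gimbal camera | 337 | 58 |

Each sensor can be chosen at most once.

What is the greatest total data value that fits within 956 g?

Ranking by ratio (data value/g): particulate counter 0.71, humidity probe 0.47, GPS-RTK module 0.34, multispectral imager 0.27.
Taking the top-ratio sensors first gives particulate counter + humidity probe + anemometer + GPS-RTK module for 290 (807 g).
Dropping particulate counter and anemometer frees 219 g; slotting in gimbal camera (337 g) lifts the total to 291 at 925 g.
No other feasible combination exceeds 291.

291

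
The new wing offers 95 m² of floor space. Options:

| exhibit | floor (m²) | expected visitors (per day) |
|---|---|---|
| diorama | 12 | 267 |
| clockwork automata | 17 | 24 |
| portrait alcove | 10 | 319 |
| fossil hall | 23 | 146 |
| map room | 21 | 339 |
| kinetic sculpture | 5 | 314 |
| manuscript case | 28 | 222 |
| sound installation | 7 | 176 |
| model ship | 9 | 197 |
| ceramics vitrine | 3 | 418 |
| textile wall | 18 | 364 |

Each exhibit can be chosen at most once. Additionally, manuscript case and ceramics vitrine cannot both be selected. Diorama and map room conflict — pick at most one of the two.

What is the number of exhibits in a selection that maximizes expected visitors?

8

Best achievable expected visitors is 2201.
One optimal bundle: diorama + portrait alcove + fossil hall + kinetic sculpture + sound installation + model ship + ceramics vitrine + textile wall (87 m²).
Every optimal selection uses 8 exhibits.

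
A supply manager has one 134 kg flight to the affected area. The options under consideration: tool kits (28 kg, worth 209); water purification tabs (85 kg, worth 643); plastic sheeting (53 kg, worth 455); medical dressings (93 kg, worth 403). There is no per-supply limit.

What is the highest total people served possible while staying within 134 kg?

The ratio ordering already packs tightly: tool kits + 2×plastic sheeting, 134 kg, 1119.
Every other selection either busts 134 kg or fails to beat 1119.

1119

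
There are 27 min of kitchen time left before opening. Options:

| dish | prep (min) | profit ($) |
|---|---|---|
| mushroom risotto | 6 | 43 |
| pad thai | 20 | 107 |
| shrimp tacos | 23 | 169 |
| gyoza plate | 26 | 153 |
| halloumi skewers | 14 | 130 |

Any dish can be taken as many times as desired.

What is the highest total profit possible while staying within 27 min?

Taking 2×mushroom risotto + halloumi skewers: 26 min used, 216 in profit.

216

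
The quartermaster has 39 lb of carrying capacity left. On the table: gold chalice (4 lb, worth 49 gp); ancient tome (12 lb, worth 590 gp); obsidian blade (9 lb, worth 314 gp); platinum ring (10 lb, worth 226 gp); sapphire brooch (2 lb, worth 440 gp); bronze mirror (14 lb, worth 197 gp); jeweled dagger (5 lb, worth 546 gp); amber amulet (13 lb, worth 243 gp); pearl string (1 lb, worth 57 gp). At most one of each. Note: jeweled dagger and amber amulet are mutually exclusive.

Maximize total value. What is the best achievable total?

2173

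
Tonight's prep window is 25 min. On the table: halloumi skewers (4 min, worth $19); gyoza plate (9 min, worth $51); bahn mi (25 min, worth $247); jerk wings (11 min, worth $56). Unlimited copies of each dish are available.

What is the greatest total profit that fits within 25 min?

247

Taking bahn mi: 25 min used, 247 in profit.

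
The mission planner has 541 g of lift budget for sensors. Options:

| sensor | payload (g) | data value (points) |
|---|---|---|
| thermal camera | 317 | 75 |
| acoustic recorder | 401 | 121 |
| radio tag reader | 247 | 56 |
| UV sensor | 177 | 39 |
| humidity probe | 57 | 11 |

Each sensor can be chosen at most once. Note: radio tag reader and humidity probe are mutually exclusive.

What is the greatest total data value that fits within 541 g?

Density check — acoustic recorder 0.30, thermal camera 0.24, radio tag reader 0.23, UV sensor 0.22 are the best per g.
Taking acoustic recorder + humidity probe: 458 g used, 132 in data value.
Next best is acoustic recorder at 121 (401 g) — short by 11.

132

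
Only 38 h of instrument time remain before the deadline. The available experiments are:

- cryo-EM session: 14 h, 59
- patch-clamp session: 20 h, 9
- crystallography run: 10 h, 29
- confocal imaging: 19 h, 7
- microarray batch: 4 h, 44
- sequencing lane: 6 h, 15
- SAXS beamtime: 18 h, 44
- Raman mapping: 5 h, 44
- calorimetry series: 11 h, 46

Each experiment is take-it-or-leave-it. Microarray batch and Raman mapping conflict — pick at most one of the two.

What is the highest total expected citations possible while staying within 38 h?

164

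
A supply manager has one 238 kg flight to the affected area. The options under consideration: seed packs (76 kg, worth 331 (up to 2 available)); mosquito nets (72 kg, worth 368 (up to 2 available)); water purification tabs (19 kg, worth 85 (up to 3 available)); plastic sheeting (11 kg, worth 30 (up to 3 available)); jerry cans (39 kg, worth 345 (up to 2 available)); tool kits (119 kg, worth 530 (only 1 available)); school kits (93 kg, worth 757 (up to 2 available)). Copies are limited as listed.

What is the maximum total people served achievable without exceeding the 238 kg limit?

1889

By people served per kg: jerry cans 8.85, school kits 8.14, mosquito nets 5.11 lead.
A density-first pass picks 3×water purification tabs + 2×jerry cans + school kits — 1702 at 228 kg.
Replace 3×water purification tabs and jerry cans with plastic sheeting + school kits: the trade gains 187 net, giving 1889 at 236 kg.
Every other selection either busts 238 kg or exceeds an availability limit or fails to beat 1889.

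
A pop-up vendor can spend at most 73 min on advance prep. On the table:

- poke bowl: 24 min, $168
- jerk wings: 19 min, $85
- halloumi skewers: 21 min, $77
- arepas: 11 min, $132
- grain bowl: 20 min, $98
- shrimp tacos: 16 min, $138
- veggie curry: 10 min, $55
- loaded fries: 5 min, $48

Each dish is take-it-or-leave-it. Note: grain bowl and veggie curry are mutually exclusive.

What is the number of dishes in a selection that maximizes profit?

5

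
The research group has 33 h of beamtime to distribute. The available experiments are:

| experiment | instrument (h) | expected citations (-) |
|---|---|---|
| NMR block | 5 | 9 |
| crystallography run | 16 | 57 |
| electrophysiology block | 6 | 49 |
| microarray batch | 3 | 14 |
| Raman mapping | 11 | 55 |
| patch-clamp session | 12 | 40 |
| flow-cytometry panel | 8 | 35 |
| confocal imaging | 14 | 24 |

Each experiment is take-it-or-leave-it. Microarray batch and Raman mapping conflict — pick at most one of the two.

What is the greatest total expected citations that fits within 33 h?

161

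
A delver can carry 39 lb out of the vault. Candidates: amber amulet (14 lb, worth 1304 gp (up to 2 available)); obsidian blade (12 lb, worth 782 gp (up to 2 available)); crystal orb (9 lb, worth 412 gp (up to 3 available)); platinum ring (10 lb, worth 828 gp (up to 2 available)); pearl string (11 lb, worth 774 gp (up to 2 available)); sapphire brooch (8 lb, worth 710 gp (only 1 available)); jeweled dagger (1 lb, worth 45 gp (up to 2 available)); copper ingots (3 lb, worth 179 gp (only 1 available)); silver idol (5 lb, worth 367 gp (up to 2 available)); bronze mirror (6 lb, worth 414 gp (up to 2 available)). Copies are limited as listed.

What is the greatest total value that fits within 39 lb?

Ranking by ratio (value/lb): amber amulet 93.14, sapphire brooch 88.75, platinum ring 82.80.
Best packing: 2×amber amulet + sapphire brooch + copper ingots — 39 lb, 3497 total.
That's the maximum — no swap from here does better than 3497.

3497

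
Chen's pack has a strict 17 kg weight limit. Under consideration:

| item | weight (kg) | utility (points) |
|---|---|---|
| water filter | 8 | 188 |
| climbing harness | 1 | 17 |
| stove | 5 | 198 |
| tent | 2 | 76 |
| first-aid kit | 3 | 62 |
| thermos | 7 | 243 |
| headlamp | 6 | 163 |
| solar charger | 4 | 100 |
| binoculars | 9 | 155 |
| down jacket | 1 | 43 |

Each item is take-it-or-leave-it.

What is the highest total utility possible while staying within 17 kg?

Density check — down jacket 43.00, stove 39.60, tent 38.00, thermos 34.71 are the best per kg.
A density-first pass picks climbing harness + stove + tent + thermos + down jacket — 577 at 16 kg.
Replace climbing harness and tent with solar charger: the trade gains 7 net, giving 584 at 17 kg.
Runner-up stove + tent + first-aid kit + thermos tops out at 579.

584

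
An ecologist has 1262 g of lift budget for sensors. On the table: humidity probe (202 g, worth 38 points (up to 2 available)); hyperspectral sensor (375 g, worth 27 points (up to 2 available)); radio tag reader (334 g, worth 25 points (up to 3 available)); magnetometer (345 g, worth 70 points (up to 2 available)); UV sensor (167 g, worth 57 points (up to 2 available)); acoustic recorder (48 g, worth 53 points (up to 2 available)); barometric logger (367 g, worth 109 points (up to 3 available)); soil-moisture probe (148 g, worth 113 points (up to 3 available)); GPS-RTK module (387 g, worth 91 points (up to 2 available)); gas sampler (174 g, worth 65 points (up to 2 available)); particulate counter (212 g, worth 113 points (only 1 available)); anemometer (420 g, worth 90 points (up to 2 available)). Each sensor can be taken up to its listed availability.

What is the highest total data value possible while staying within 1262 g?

By data value per g: acoustic recorder 1.10, soil-moisture probe 0.76, particulate counter 0.53 lead.
A density-first pass picks 2×acoustic recorder + 3×soil-moisture probe + 2×gas sampler + particulate counter — 688 at 1100 g.
Dropping gas sampler frees 174 g; slotting in 2×UV sensor (334 g) lifts the total to 737 at 1260 g.
That's the maximum — no swap from here does better than 737.

737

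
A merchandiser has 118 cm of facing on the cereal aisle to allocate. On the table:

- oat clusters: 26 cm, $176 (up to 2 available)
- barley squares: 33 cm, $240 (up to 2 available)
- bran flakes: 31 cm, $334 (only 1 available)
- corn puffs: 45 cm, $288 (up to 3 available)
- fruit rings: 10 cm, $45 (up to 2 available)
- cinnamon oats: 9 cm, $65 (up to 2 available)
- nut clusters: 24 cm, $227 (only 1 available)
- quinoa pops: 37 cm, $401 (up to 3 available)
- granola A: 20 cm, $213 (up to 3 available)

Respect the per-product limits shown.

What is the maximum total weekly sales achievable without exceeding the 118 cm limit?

Filling by ratio: 3×quinoa pops for 1203, with 7 cm left unused.
Dropping quinoa pops frees 37 cm; slotting in nut clusters + granola A (44 cm) lifts the total to 1242 at 118 cm.
Nothing else within 118 cm beats 1242.

1242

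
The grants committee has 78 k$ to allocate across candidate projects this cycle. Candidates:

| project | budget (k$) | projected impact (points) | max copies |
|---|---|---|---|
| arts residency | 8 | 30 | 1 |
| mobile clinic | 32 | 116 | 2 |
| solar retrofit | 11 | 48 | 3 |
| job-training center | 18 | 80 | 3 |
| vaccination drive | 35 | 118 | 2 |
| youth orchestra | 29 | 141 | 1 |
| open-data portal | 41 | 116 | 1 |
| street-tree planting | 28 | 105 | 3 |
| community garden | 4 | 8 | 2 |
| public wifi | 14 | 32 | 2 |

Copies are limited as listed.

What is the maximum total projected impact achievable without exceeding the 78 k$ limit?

349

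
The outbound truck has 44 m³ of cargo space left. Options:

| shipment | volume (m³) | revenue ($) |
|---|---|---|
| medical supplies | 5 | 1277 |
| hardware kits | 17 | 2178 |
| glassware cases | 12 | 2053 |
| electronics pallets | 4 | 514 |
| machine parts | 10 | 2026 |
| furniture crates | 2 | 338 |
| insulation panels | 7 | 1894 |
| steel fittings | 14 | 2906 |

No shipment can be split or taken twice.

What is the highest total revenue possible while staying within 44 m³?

By revenue per m³: insulation panels 270.57, medical supplies 255.40, steel fittings 207.57, machine parts 202.60 lead.
The ratio heuristic lands on medical supplies + electronics pallets + machine parts + furniture crates + insulation panels + steel fittings (8955) but leaves 2 m³ idle.
Replace machine parts with glassware cases: the trade gains 27 net, giving 8982 at 44 m³.

8982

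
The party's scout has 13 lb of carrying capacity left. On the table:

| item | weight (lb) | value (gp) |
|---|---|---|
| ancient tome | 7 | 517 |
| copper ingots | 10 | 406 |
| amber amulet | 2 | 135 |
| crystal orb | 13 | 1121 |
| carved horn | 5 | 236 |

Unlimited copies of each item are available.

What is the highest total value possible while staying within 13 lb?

Density check — crystal orb 86.23, ancient tome 73.86, amber amulet 67.50, carved horn 47.20 are the best per lb.
Taking crystal orb: 13 lb used, 1121 in value.

1121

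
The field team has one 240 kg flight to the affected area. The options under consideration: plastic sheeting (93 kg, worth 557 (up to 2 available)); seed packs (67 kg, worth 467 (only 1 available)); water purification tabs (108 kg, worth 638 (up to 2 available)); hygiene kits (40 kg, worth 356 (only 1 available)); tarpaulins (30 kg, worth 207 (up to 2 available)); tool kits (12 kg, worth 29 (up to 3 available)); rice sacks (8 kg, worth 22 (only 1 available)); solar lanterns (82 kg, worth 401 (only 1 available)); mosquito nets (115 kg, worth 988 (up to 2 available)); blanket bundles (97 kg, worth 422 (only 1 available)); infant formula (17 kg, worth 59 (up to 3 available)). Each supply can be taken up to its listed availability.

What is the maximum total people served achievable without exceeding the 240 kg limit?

1998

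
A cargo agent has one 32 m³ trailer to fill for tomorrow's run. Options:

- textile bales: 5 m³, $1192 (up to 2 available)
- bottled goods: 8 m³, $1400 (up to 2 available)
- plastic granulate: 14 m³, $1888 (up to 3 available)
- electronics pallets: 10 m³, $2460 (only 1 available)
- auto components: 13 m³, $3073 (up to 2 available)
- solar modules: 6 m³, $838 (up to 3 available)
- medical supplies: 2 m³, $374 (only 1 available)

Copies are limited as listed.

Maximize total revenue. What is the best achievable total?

7338

The ratio heuristic lands on 2×textile bales + bottled goods + electronics pallets + medical supplies (6618) but leaves 2 m³ idle.
Using the slack differently, textile bales + 2×auto components comes to 7338 at 31 m³.
That's the maximum — no swap from here does better than 7338.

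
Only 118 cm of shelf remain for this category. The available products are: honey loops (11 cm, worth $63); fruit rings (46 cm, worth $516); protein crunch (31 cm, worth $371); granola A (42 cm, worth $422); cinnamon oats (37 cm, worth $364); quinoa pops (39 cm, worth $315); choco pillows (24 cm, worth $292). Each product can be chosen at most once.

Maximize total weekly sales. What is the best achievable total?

1251

Filling by ratio: honey loops + fruit rings + protein crunch + choco pillows for 1242, with 6 cm left unused.
Dropping honey loops and choco pillows frees 35 cm; slotting in cinnamon oats (37 cm) lifts the total to 1251 at 114 cm.
That's the maximum — no swap from here does better than 1251.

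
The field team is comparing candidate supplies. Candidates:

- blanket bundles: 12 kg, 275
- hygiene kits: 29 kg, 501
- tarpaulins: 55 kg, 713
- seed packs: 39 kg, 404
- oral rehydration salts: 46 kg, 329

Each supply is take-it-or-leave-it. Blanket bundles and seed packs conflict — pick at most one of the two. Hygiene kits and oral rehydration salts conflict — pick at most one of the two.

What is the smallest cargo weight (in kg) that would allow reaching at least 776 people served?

Minimise kg subject to total people served ≥ 776.
blanket bundles + hygiene kits reaches 776 using 41 kg.
Any bundle with less than 41 kg falls short of 776.

41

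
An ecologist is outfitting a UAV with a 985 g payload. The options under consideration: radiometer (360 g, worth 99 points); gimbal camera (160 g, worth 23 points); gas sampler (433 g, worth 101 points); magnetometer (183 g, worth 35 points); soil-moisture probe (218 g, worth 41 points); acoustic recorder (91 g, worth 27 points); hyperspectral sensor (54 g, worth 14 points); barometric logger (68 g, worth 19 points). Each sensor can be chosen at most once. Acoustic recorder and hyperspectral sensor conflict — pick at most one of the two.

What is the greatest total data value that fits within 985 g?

246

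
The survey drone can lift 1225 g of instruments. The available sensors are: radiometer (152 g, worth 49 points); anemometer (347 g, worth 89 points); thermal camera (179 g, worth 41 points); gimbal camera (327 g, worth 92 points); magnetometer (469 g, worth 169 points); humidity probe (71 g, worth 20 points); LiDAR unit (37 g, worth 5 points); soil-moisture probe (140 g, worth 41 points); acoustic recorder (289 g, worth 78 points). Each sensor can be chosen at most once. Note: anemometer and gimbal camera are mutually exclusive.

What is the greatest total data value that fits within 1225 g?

380

The ratio heuristic lands on radiometer + gimbal camera + magnetometer + humidity probe + LiDAR unit + soil-moisture probe (376) but leaves 29 g idle.
The 260 g tied up in radiometer and humidity probe and LiDAR unit is better spent on acoustic recorder — total rises to 380 (1225 g).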